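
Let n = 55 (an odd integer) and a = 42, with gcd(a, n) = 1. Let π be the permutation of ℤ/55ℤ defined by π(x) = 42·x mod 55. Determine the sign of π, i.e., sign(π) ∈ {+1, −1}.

-1

Start at x=14: 14 → 38 → 1 → 42 → 4 → 3 → 16 → … (one orbit).
6 cycles of lengths [20, 20, 5, 5, 4, 1].
Σ(ℓ_i−1) = 55−6 = 49; sign = (−1)^49 = -1.
Check: (42/55) = -1 by Zolotarev.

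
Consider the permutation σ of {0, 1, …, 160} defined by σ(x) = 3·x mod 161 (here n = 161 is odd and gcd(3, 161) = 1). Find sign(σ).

-1

Orbit of 62 under x↦3x: [62, 25, 75, 64, 31, 93, 118]… (length divides ord_161(3)).
Cycle lengths of π_3 on ℤ/161ℤ: [66, 66, 11, 11, 6, 1]; 6 cycles in total.
Σ(ℓ_i−1) = 161−6 = 155; sign = (−1)^155 = -1.
Check: (3/161) = -1 by Zolotarev.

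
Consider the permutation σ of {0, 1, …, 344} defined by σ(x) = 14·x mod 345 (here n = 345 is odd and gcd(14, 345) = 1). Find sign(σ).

+1

Start at x=89: 89 → 211 → 194 → 301 → 74 → 1 → 14 → … (one orbit).
Cycle lengths of π_14 on ℤ/345ℤ: [22, 22, 22, 22, 22, 22, 22, 22, 22, 22, 22, 22, 22, 22, 22, 2, 2, 2, 2, 2, 2, 2, 1]; 23 cycles in total.
23 cycles on 345: each ℓ→(−1)^(ℓ−1), product (−1)^322 = +1.
Zolotarev: (14|345) = +1, matching the cycle-count sign.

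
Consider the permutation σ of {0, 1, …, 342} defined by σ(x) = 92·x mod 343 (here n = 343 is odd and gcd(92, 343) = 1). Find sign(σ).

Trace 134: π^k(134) = [134, 323, 218, 162, 155, 197, 288] for k=0..6.
Cycle type of π: 49×6 + 7×6 + 1×7; total 19 cycles.
Σ(ℓ_i−1) = 343−19 = 324; sign = (−1)^324 = +1.

+1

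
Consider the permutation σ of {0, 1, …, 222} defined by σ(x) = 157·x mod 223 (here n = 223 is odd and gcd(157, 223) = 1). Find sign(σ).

-1

Trace 164: π^k(164) = [164, 103, 115, 215, 82, 163, 169] for k=0..6.
4 cycles of lengths [74, 74, 74, 1].
4 cycles on 223: each ℓ→(−1)^(ℓ−1), product (−1)^219 = -1.
Check: (157/223) = -1 by Zolotarev.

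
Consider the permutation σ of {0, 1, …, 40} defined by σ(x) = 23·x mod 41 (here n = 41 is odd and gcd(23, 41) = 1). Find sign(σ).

Trace 23: π^k(23) = [23, 37, 31, 16, 40, 18, 4] for k=0..6.
Cycle type of π: 10×4 + 1; total 5 cycles.
sign(π) = (−1)^{n − #cycles} = (−1)^{41−5} = (−1)^36 = +1.

+1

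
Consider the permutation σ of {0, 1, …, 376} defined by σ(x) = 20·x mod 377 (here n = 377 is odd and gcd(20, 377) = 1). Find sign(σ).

-1

Start at x=23: 23 → 83 → 152 → 24 → 103 → 175 → 107 → … (one orbit).
Decompose π into cycles: lengths [84, 84, 84, 84, 12, 7, 7, 7, 7, 1] (10 cycles, including the fixed point 0).
With 10 cycles on 377 points, sign = (−1)^{377−10} = -1.
Zolotarev: (20|377) = -1, matching the cycle-count sign.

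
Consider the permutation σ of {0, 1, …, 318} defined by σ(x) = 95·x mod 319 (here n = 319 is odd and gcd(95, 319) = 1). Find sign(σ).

+1

Trace 254: π^k(254) = [254, 205, 16, 244, 212, 43, 257] for k=0..6.
The orbit structure of x ↦ 95x mod 319: 5 orbits of sizes [140, 140, 28, 10, 1].
n − c = 319 − 5 = 314; sign = (−1)^314 = +1.
Zolotarev: (95|319) = +1, matching the cycle-count sign.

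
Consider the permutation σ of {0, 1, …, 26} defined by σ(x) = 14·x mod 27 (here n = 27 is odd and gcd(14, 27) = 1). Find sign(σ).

Orbit of 25 under x↦14x: [25, 26, 13, 20, 10, 5, 16]… (length divides ord_27(14)).
Cycle type of π: 18 + 6 + 2 + 1; total 4 cycles.
Σ(ℓ_i−1) = 27−4 = 23; sign = (−1)^23 = -1.
Zolotarev: (14|27) = -1, matching the cycle-count sign.

-1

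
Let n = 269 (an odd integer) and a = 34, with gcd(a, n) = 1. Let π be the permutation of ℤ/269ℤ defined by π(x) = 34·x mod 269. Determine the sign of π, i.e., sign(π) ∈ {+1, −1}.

+1

Orbit of 49 under x↦34x: [49, 52, 154, 125, 215, 47, 253]… (length divides ord_269(34)).
The orbit structure of x ↦ 34x mod 269: 3 orbits of sizes [134, 134, 1].
269 − 3 = 266 transpositions; sign(π) = (−1)^266 = +1.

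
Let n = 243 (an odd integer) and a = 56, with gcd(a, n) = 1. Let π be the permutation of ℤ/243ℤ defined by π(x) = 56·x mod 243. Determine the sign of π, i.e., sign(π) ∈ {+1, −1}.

-1

Orbit of 95 under x↦56x: [95, 217, 2, 112, 197, 97, 86]… (length divides ord_243(56)).
Decompose π into cycles: lengths [162, 54, 18, 6, 2, 1] (6 cycles, including the fixed point 0).
With 6 cycles on 243 points, sign = (−1)^{243−6} = -1.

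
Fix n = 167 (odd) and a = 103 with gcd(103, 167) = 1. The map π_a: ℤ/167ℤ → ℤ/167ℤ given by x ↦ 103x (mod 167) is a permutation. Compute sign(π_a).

Trace 123: π^k(123) = [123, 144, 136, 147, 111, 77, 82] for k=0..6.
Cycle type of π: 166 + 1; total 2 cycles.
Σ(ℓ_i−1) = 167−2 = 165; sign = (−1)^165 = -1.
Check: (103/167) = -1 by Zolotarev.

-1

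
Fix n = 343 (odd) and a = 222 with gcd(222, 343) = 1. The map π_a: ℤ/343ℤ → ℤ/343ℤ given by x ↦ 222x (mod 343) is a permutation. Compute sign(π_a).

Start at x=212: 212 → 73 → 85 → 5 → 81 → 146 → 170 → … (one orbit).
π_222 has 4 disjoint cycles with lengths [294, 42, 6, 1] on {0,…,342}.
With 4 cycles on 343 points, sign = (−1)^{343−4} = -1.
The Jacobi symbol (222|343) = -1 (Zolotarev) agrees.

-1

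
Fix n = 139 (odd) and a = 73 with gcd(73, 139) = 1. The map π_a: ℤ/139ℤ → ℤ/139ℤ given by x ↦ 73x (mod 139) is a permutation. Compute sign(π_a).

Orbit of 138 under x↦73x: [138, 66, 92, 44, 15, 122, 10]… (length divides ord_139(73)).
The orbit structure of x ↦ 73x mod 139: 2 orbits of sizes [138, 1].
2 cycles on 139: each ℓ→(−1)^(ℓ−1), product (−1)^137 = -1.
Zolotarev: (73|139) = -1, matching the cycle-count sign.

-1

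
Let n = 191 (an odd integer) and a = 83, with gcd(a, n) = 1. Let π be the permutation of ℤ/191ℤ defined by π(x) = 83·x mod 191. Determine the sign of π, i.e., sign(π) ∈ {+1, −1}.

-1

Start at x=19: 19 → 49 → 56 → 64 → 155 → 68 → 105 → … (one orbit).
2 cycles of lengths [190, 1].
n − c = 191 − 2 = 189; sign = (−1)^189 = -1.
Zolotarev: (83|191) = -1, matching the cycle-count sign.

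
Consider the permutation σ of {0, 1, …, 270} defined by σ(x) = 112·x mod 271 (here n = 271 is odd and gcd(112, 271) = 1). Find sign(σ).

Orbit of 35 under x↦112x: [35, 126, 20, 72, 205, 196, 1]… (length divides ord_271(112)).
Cycle lengths of π_112 on ℤ/271ℤ: [135, 135, 1]; 3 cycles in total.
sign(π) = (−1)^{n − #cycles} = (−1)^{271−3} = (−1)^268 = +1.
Via Zolotarev, sign(π_{112}) = (112|271) = +1.

+1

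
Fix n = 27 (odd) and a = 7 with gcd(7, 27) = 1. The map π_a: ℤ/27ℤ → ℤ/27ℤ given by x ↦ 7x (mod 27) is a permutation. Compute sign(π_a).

Start at x=25: 25 → 13 → 10 → 16 → 4 → 1 → 7 → … (one orbit).
7 cycles of lengths [9, 9, 3, 3, 1, 1, 1].
7 cycles on 27: each ℓ→(−1)^(ℓ−1), product (−1)^20 = +1.

+1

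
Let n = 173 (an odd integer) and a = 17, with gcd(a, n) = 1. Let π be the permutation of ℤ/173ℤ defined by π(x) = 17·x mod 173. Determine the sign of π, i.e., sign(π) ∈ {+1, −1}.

-1

Trace 56: π^k(56) = [56, 87, 95, 58, 121, 154, 23] for k=0..6.
2 cycles of lengths [172, 1].
2 cycles on 173: each ℓ→(−1)^(ℓ−1), product (−1)^171 = -1.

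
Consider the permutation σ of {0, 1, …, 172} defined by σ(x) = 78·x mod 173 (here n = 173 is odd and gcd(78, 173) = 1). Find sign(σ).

Trace 100: π^k(100) = [100, 15, 132, 89, 22, 159, 119] for k=0..6.
Cycle lengths of π_78 on ℤ/173ℤ: [86, 86, 1]; 3 cycles in total.
3 cycles on 173: each ℓ→(−1)^(ℓ−1), product (−1)^170 = +1.

+1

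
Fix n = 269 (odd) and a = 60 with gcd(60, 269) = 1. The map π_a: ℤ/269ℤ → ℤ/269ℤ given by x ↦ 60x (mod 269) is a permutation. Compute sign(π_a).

-1

Orbit of 98 under x↦60x: [98, 231, 141, 121, 266, 89, 229]… (length divides ord_269(60)).
π_60 has 2 disjoint cycles with lengths [268, 1] on {0,…,268}.
With 2 cycles on 269 points, sign = (−1)^{269−2} = -1.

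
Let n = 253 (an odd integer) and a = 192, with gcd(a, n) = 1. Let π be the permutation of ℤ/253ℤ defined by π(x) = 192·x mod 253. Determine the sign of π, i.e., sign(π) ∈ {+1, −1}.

Orbit of 133 under x↦192x: [133, 236, 25, 246, 174, 12, 27]… (length divides ord_253(192)).
π_192 has 9 disjoint cycles with lengths [55, 55, 55, 55, 11, 11, 5, 5, 1] on {0,…,252}.
253 − 9 = 244 transpositions; sign(π) = (−1)^244 = +1.
The Jacobi symbol (192|253) = +1 (Zolotarev) agrees.

+1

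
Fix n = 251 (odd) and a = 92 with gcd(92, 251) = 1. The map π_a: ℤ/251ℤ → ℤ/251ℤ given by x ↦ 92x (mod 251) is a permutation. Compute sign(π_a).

+1

Orbit of 117 under x↦92x: [117, 222, 93, 22, 16, 217, 135]… (length divides ord_251(92)).
Decompose π into cycles: lengths [125, 125, 1] (3 cycles, including the fixed point 0).
3 cycles on 251: each ℓ→(−1)^(ℓ−1), product (−1)^248 = +1.
Via Zolotarev, sign(π_{92}) = (92|251) = +1.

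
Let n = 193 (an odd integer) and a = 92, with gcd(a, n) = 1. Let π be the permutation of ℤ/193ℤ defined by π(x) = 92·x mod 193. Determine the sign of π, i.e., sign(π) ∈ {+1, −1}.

Orbit of 43 under x↦92x: [43, 96, 147, 14, 130, 187, 27]… (length divides ord_193(92)).
Cycle type of π: 96×2 + 1; total 3 cycles.
3 cycles on 193: each ℓ→(−1)^(ℓ−1), product (−1)^190 = +1.
Zolotarev: (92|193) = +1, matching the cycle-count sign.

+1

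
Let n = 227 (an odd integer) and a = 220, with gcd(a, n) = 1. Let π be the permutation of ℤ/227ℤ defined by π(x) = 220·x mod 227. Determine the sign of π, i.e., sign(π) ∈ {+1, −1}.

-1

Orbit of 37 under x↦220x: [37, 195, 224, 21, 80, 121, 61]… (length divides ord_227(220)).
Decompose π into cycles: lengths [226, 1] (2 cycles, including the fixed point 0).
sign(π) = (−1)^{n − #cycles} = (−1)^{227−2} = (−1)^225 = -1.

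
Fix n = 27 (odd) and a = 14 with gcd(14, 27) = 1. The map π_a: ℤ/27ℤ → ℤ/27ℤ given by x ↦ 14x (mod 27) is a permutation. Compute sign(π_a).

-1

Start at x=2: 2 → 1 → 14 → 7 → 17 → 22 → 11 → … (one orbit).
Decompose π into cycles: lengths [18, 6, 2, 1] (4 cycles, including the fixed point 0).
Σ(ℓ_i−1) = 27−4 = 23; sign = (−1)^23 = -1.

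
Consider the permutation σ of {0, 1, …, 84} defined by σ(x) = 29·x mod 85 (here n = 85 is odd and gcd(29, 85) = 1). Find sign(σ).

-1

Orbit of 74 under x↦29x: [74, 21, 14, 66, 44, 1, 29]… (length divides ord_85(29)).
Cycle type of π: 16×5 + 2×2 + 1; total 8 cycles.
Σ(ℓ_i−1) = 85−8 = 77; sign = (−1)^77 = -1.
Check: (29/85) = -1 by Zolotarev.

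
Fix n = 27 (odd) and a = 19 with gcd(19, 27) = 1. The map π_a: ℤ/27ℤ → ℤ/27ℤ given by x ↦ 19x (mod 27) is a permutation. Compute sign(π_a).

Start at x=1: 1 → 19 → 10 → 1 (one orbit).
Cycle lengths of π_19 on ℤ/27ℤ: [3, 3, 3, 3, 3, 3, 1, 1, 1, 1, 1, 1, 1, 1, 1]; 15 cycles in total.
Σ(ℓ_i−1) = 27−15 = 12; sign = (−1)^12 = +1.
(19|27)_J = +1 (Zolotarev's lemma cross-check).

+1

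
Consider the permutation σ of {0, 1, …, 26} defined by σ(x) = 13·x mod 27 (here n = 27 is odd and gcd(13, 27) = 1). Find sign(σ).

Trace 16: π^k(16) = [16, 19, 4, 25, 1, 13, 7] for k=0..6.
Cycle lengths of π_13 on ℤ/27ℤ: [9, 9, 3, 3, 1, 1, 1]; 7 cycles in total.
7 cycles on 27: each ℓ→(−1)^(ℓ−1), product (−1)^20 = +1.
Check: (13/27) = +1 by Zolotarev.

+1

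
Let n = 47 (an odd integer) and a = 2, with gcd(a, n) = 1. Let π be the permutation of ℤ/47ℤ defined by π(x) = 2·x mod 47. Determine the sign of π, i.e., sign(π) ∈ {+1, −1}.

+1

Trace 27: π^k(27) = [27, 7, 14, 28, 9, 18, 36] for k=0..6.
3 cycles of lengths [23, 23, 1].
With 3 cycles on 47 points, sign = (−1)^{47−3} = +1.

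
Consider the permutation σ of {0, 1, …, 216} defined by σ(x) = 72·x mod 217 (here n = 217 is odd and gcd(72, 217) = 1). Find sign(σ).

Start at x=8: 8 → 142 → 25 → 64 → 51 → 200 → 78 → … (one orbit).
Decompose π into cycles: lengths [15, 15, 15, 15, 15, 15, 15, 15, 15, 15, 15, 15, 15, 15, 3, 3, 1] (17 cycles, including the fixed point 0).
217 − 17 = 200 transpositions; sign(π) = (−1)^200 = +1.

+1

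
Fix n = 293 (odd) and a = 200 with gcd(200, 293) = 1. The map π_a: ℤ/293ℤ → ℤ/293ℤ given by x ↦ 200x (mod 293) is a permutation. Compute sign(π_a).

-1

Orbit of 183 under x↦200x: [183, 268, 274, 9, 42, 196, 231]… (length divides ord_293(200)).
Decompose π into cycles: lengths [292, 1] (2 cycles, including the fixed point 0).
293 − 2 = 291 transpositions; sign(π) = (−1)^291 = -1.
(200|293)_J = -1 (Zolotarev's lemma cross-check).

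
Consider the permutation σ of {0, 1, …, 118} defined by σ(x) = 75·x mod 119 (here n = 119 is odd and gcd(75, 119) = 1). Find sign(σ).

Start at x=18: 18 → 41 → 100 → 3 → 106 → 96 → 60 → … (one orbit).
The orbit structure of x ↦ 75x mod 119: 5 orbits of sizes [48, 48, 16, 6, 1].
5 cycles on 119: each ℓ→(−1)^(ℓ−1), product (−1)^114 = +1.

+1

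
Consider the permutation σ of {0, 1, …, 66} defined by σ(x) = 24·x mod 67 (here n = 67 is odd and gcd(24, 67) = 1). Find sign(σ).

Orbit of 22 under x↦24x: [22, 59, 9, 15, 25, 64, 62]… (length divides ord_67(24)).
Cycle type of π: 11×6 + 1; total 7 cycles.
sign(π) = (−1)^{n − #cycles} = (−1)^{67−7} = (−1)^60 = +1.

+1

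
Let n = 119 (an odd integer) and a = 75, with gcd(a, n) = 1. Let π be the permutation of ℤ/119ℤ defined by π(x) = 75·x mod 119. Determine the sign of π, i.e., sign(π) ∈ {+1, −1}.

Orbit of 86 under x↦75x: [86, 24, 15, 54, 4, 62, 9]… (length divides ord_119(75)).
Cycle lengths of π_75 on ℤ/119ℤ: [48, 48, 16, 6, 1]; 5 cycles in total.
119 − 5 = 114 transpositions; sign(π) = (−1)^114 = +1.
The Jacobi symbol (75|119) = +1 (Zolotarev) agrees.

+1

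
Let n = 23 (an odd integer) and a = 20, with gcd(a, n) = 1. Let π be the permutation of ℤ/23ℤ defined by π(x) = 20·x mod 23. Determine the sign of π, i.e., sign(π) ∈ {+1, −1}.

-1

Orbit of 6 under x↦20x: [6, 5, 8, 22, 3, 14, 4]… (length divides ord_23(20)).
Cycle type of π: 22 + 1; total 2 cycles.
n − c = 23 − 2 = 21; sign = (−1)^21 = -1.
The Jacobi symbol (20|23) = -1 (Zolotarev) agrees.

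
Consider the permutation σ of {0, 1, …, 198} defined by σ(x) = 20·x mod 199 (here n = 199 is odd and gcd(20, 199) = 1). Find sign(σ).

+1

Orbit of 116 under x↦20x: [116, 131, 33, 63, 66, 126, 132]… (length divides ord_199(20)).
Cycle type of π: 99×2 + 1; total 3 cycles.
n − c = 199 − 3 = 196; sign = (−1)^196 = +1.
Check: (20/199) = +1 by Zolotarev.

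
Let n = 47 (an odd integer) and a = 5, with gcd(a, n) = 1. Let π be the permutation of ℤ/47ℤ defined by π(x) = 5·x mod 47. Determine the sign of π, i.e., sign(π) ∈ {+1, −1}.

-1

Start at x=16: 16 → 33 → 24 → 26 → 36 → 39 → 7 → … (one orbit).
2 cycles of lengths [46, 1].
47 − 2 = 45 transpositions; sign(π) = (−1)^45 = -1.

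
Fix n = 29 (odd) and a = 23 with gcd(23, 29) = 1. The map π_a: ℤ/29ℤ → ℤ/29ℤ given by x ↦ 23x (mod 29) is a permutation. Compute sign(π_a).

+1

Start at x=20: 20 → 25 → 24 → 1 → 23 → 7 → 16 → 20 (one orbit).
Cycle type of π: 7×4 + 1; total 5 cycles.
n − c = 29 − 5 = 24; sign = (−1)^24 = +1.
Zolotarev: (23|29) = +1, matching the cycle-count sign.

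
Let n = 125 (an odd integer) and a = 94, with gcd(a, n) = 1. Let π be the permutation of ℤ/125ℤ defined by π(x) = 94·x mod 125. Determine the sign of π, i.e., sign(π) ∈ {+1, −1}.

+1

Orbit of 26 under x↦94x: [26, 69, 111, 59, 46, 74, 81]… (length divides ord_125(94)).
Decompose π into cycles: lengths [50, 50, 10, 10, 2, 2, 1] (7 cycles, including the fixed point 0).
Σ(ℓ_i−1) = 125−7 = 118; sign = (−1)^118 = +1.
Zolotarev: (94|125) = +1, matching the cycle-count sign.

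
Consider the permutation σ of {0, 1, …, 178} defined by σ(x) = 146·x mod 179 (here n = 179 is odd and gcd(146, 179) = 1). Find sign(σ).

+1

Trace 51: π^k(51) = [51, 107, 49, 173, 19, 89, 106] for k=0..6.
The orbit structure of x ↦ 146x mod 179: 3 orbits of sizes [89, 89, 1].
n − c = 179 − 3 = 176; sign = (−1)^176 = +1.
The Jacobi symbol (146|179) = +1 (Zolotarev) agrees.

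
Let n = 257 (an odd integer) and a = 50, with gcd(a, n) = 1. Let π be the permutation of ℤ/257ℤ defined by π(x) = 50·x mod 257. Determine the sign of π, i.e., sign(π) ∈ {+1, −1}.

+1

Start at x=122: 122 → 189 → 198 → 134 → 18 → 129 → 25 → … (one orbit).
Decompose π into cycles: lengths [128, 128, 1] (3 cycles, including the fixed point 0).
Σ(ℓ_i−1) = 257−3 = 254; sign = (−1)^254 = +1.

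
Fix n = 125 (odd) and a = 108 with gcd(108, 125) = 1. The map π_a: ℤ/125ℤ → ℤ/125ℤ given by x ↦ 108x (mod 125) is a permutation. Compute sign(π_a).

-1

Orbit of 107 under x↦108x: [107, 56, 48, 59, 122, 51, 8]… (length divides ord_125(108)).
The orbit structure of x ↦ 108x mod 125: 4 orbits of sizes [100, 20, 4, 1].
n − c = 125 − 4 = 121; sign = (−1)^121 = -1.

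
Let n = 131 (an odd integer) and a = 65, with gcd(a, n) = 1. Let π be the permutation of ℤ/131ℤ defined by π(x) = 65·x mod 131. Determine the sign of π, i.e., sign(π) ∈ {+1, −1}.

Orbit of 107 under x↦65x: [107, 12, 125, 3, 64, 99, 16]… (length divides ord_131(65)).
Cycle type of π: 65×2 + 1; total 3 cycles.
n − c = 131 − 3 = 128; sign = (−1)^128 = +1.

+1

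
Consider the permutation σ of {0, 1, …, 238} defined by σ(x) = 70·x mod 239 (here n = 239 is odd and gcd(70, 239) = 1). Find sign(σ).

Trace 142: π^k(142) = [142, 141, 71, 190, 155, 95, 197] for k=0..6.
The orbit structure of x ↦ 70x mod 239: 2 orbits of sizes [238, 1].
sign(π) = (−1)^{n − #cycles} = (−1)^{239−2} = (−1)^237 = -1.
Via Zolotarev, sign(π_{70}) = (70|239) = -1.

-1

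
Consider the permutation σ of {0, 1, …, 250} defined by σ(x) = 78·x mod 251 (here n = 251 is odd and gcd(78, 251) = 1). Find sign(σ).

-1

Start at x=19: 19 → 227 → 136 → 66 → 128 → 195 → 150 → … (one orbit).
Decompose π into cycles: lengths [250, 1] (2 cycles, including the fixed point 0).
n − c = 251 − 2 = 249; sign = (−1)^249 = -1.
Via Zolotarev, sign(π_{78}) = (78|251) = -1.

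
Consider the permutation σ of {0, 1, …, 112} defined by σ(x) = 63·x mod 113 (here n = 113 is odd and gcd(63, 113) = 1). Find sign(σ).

Trace 7: π^k(7) = [7, 102, 98, 72, 16, 104, 111] for k=0..6.
π_63 has 3 disjoint cycles with lengths [56, 56, 1] on {0,…,112}.
With 3 cycles on 113 points, sign = (−1)^{113−3} = +1.

+1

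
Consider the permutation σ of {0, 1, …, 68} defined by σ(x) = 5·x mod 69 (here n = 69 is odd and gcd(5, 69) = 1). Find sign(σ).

+1

Orbit of 53 under x↦5x: [53, 58, 14, 1, 5, 25, 56]… (length divides ord_69(5)).
Cycle lengths of π_5 on ℤ/69ℤ: [22, 22, 22, 2, 1]; 5 cycles in total.
sign(π) = (−1)^{n − #cycles} = (−1)^{69−5} = (−1)^64 = +1.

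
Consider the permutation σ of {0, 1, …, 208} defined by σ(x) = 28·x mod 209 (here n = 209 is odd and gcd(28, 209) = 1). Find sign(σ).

-1

Orbit of 140 under x↦28x: [140, 158, 35, 144, 61, 36, 172]… (length divides ord_209(28)).
Cycle lengths of π_28 on ℤ/209ℤ: [90, 90, 10, 9, 9, 1]; 6 cycles in total.
209 − 6 = 203 transpositions; sign(π) = (−1)^203 = -1.
Via Zolotarev, sign(π_{28}) = (28|209) = -1.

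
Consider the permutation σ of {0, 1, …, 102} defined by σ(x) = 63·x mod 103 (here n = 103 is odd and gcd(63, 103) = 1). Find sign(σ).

+1

Trace 58: π^k(58) = [58, 49, 100, 17, 41, 8, 92] for k=0..6.
Decompose π into cycles: lengths [51, 51, 1] (3 cycles, including the fixed point 0).
3 cycles on 103: each ℓ→(−1)^(ℓ−1), product (−1)^100 = +1.
(63|103)_J = +1 (Zolotarev's lemma cross-check).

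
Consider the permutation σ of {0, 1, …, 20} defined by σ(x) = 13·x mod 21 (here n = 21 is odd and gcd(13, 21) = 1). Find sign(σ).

Trace 13: π^k(13) = [13, 1] for k=0..1.
Decompose π into cycles: lengths [2, 2, 2, 2, 2, 2, 2, 2, 2, 1, 1, 1] (12 cycles, including the fixed point 0).
21 − 12 = 9 transpositions; sign(π) = (−1)^9 = -1.
Zolotarev: (13|21) = -1, matching the cycle-count sign.

-1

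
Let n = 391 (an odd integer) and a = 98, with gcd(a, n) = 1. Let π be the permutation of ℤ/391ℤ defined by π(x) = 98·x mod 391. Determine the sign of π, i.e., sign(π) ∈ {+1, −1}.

Start at x=13: 13 → 101 → 123 → 324 → 81 → 118 → 225 → … (one orbit).
π_98 has 15 disjoint cycles with lengths [44, 44, 44, 44, 44, 44, 44, 44, 11, 11, 4, 4, 4, 4, 1] on {0,…,390}.
With 15 cycles on 391 points, sign = (−1)^{391−15} = +1.

+1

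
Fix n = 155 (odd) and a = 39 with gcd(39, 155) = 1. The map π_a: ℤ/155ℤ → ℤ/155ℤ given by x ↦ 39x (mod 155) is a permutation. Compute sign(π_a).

+1

Orbit of 109 under x↦39x: [109, 66, 94, 101, 64, 16, 4]… (length divides ord_155(39)).
Cycle lengths of π_39 on ℤ/155ℤ: [10, 10, 10, 10, 10, 10, 10, 10, 10, 10, 10, 10, 5, 5, 5, 5, 5, 5, 2, 2, 1]; 21 cycles in total.
n − c = 155 − 21 = 134; sign = (−1)^134 = +1.
Check: (39/155) = +1 by Zolotarev.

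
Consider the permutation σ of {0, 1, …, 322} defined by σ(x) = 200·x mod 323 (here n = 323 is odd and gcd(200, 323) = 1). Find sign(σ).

Start at x=271: 271 → 259 → 120 → 98 → 220 → 72 → 188 → … (one orbit).
14 cycles of lengths [36, 36, 36, 36, 36, 36, 36, 36, 18, 4, 4, 4, 4, 1].
Σ(ℓ_i−1) = 323−14 = 309; sign = (−1)^309 = -1.

-1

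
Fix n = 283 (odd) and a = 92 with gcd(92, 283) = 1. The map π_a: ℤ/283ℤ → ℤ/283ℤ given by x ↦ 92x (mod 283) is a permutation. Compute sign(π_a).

Orbit of 127 under x↦92x: [127, 81, 94, 158, 103, 137, 152]… (length divides ord_283(92)).
The orbit structure of x ↦ 92x mod 283: 3 orbits of sizes [141, 141, 1].
3 cycles on 283: each ℓ→(−1)^(ℓ−1), product (−1)^280 = +1.
Zolotarev: (92|283) = +1, matching the cycle-count sign.

+1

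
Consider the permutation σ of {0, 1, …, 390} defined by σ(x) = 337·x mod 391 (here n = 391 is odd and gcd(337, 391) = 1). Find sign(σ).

+1

Start at x=275: 275 → 8 → 350 → 259 → 90 → 223 → 79 → … (one orbit).
Decompose π into cycles: lengths [176, 176, 22, 16, 1] (5 cycles, including the fixed point 0).
With 5 cycles on 391 points, sign = (−1)^{391−5} = +1.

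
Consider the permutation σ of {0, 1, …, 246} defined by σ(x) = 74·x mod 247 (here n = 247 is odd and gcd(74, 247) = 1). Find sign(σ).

Orbit of 35 under x↦74x: [35, 120, 235, 100, 237, 1, 74]… (length divides ord_247(74)).
Decompose π into cycles: lengths [9, 9, 9, 9, 9, 9, 9, 9, 9, 9, 9, 9, 9, 9, 9, 9, 9, 9, 9, 9, 9, 9, 9, 9, 9, 9, 3, 3, 3, 3, 1] (31 cycles, including the fixed point 0).
n − c = 247 − 31 = 216; sign = (−1)^216 = +1.
Via Zolotarev, sign(π_{74}) = (74|247) = +1.

+1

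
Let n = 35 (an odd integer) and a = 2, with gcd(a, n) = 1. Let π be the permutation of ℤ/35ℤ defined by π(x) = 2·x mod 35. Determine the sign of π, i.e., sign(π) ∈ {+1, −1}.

Trace 9: π^k(9) = [9, 18, 1, 2, 4, 8, 16] for k=0..6.
π_2 has 6 disjoint cycles with lengths [12, 12, 4, 3, 3, 1] on {0,…,34}.
6 cycles on 35: each ℓ→(−1)^(ℓ−1), product (−1)^29 = -1.
(2|35)_J = -1 (Zolotarev's lemma cross-check).

-1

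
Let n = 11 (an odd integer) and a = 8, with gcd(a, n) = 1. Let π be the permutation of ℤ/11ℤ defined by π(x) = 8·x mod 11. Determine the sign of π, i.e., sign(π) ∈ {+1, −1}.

-1

Trace 1: π^k(1) = [1, 8, 9, 6, 4, 10, 3] for k=0..6.
The orbit structure of x ↦ 8x mod 11: 2 orbits of sizes [10, 1].
2 cycles on 11: each ℓ→(−1)^(ℓ−1), product (−1)^9 = -1.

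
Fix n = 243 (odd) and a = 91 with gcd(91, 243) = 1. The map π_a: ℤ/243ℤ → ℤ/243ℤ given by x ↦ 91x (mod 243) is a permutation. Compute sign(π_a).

+1

Trace 136: π^k(136) = [136, 226, 154, 163, 10, 181, 190] for k=0..6.
Cycle type of π: 27×6 + 9×6 + 3×6 + 1×9; total 27 cycles.
sign(π) = (−1)^{n − #cycles} = (−1)^{243−27} = (−1)^216 = +1.
Via Zolotarev, sign(π_{91}) = (91|243) = +1.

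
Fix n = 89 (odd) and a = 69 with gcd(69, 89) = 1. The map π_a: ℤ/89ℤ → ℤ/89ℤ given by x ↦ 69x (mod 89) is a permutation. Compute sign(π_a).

Orbit of 9 under x↦69x: [9, 87, 40, 1, 69, 44, 10]… (length divides ord_89(69)).
3 cycles of lengths [44, 44, 1].
3 cycles on 89: each ℓ→(−1)^(ℓ−1), product (−1)^86 = +1.
The Jacobi symbol (69|89) = +1 (Zolotarev) agrees.

+1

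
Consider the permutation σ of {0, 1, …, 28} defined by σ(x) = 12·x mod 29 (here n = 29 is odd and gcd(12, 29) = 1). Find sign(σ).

Orbit of 17 under x↦12x: [17, 1, 12, 28]… (length divides ord_29(12)).
Cycle lengths of π_12 on ℤ/29ℤ: [4, 4, 4, 4, 4, 4, 4, 1]; 8 cycles in total.
Σ(ℓ_i−1) = 29−8 = 21; sign = (−1)^21 = -1.

-1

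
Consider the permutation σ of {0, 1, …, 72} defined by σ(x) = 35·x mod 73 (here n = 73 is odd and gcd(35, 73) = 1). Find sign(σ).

+1

Trace 64: π^k(64) = [64, 50, 71, 3, 32, 25, 72] for k=0..6.
π_35 has 3 disjoint cycles with lengths [36, 36, 1] on {0,…,72}.
73 − 3 = 70 transpositions; sign(π) = (−1)^70 = +1.
(35|73)_J = +1 (Zolotarev's lemma cross-check).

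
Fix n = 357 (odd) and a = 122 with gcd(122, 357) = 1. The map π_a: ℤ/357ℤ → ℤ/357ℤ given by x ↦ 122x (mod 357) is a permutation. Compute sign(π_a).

Trace 335: π^k(335) = [335, 172, 278, 1, 122, 247, 146] for k=0..6.
Decompose π into cycles: lengths [48, 48, 48, 48, 48, 48, 16, 16, 16, 6, 6, 6, 2, 1] (14 cycles, including the fixed point 0).
14 cycles on 357: each ℓ→(−1)^(ℓ−1), product (−1)^343 = -1.

-1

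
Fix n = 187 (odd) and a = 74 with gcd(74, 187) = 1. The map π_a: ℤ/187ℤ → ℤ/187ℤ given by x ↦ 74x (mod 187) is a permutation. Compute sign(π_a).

+1

Start at x=137: 137 → 40 → 155 → 63 → 174 → 160 → 59 → … (one orbit).
5 cycles of lengths [80, 80, 16, 10, 1].
Σ(ℓ_i−1) = 187−5 = 182; sign = (−1)^182 = +1.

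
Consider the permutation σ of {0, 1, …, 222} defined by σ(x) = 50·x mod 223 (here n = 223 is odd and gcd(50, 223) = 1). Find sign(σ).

+1

Trace 9: π^k(9) = [9, 4, 200, 188, 34, 139, 37] for k=0..6.
π_50 has 3 disjoint cycles with lengths [111, 111, 1] on {0,…,222}.
n − c = 223 − 3 = 220; sign = (−1)^220 = +1.
Zolotarev: (50|223) = +1, matching the cycle-count sign.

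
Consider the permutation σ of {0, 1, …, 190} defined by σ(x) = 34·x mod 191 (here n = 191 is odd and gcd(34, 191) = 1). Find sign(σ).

+1

Start at x=20: 20 → 107 → 9 → 115 → 90 → 4 → 136 → … (one orbit).
Cycle lengths of π_34 on ℤ/191ℤ: [95, 95, 1]; 3 cycles in total.
3 cycles on 191: each ℓ→(−1)^(ℓ−1), product (−1)^188 = +1.
The Jacobi symbol (34|191) = +1 (Zolotarev) agrees.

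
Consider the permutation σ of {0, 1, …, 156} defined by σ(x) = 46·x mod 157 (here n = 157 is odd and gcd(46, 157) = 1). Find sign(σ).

Orbit of 99 under x↦46x: [99, 1, 46, 75, 153, 130, 14]… (length divides ord_157(46)).
π_46 has 13 disjoint cycles with lengths [13, 13, 13, 13, 13, 13, 13, 13, 13, 13, 13, 13, 1] on {0,…,156}.
13 cycles on 157: each ℓ→(−1)^(ℓ−1), product (−1)^144 = +1.

+1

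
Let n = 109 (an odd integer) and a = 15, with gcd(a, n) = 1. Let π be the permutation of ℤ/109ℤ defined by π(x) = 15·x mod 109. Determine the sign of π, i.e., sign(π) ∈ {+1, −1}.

Start at x=66: 66 → 9 → 26 → 63 → 73 → 5 → 75 → … (one orbit).
The orbit structure of x ↦ 15x mod 109: 5 orbits of sizes [27, 27, 27, 27, 1].
sign(π) = (−1)^{n − #cycles} = (−1)^{109−5} = (−1)^104 = +1.

+1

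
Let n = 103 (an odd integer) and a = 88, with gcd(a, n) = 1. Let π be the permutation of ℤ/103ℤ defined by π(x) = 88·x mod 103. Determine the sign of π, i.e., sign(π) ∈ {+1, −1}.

-1

Trace 43: π^k(43) = [43, 76, 96, 2, 73, 38, 48] for k=0..6.
π_88 has 2 disjoint cycles with lengths [102, 1] on {0,…,102}.
2 cycles on 103: each ℓ→(−1)^(ℓ−1), product (−1)^101 = -1.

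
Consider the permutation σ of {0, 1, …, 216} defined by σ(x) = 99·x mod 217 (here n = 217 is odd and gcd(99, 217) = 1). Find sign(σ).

-1

Orbit of 36 under x↦99x: [36, 92, 211, 57, 1, 99]… (length divides ord_217(99)).
π_99 has 42 disjoint cycles with lengths [6, 6, 6, 6, 6, 6, 6, 6, 6, 6, 6, 6, 6, 6, 6, 6, 6, 6, 6, 6, 6, 6, 6, 6, 6, 6, 6, 6, 6, 6, 6, 6, 6, 6, 6, 1, 1, 1, 1, 1, 1, 1] on {0,…,216}.
With 42 cycles on 217 points, sign = (−1)^{217−42} = -1.
Via Zolotarev, sign(π_{99}) = (99|217) = -1.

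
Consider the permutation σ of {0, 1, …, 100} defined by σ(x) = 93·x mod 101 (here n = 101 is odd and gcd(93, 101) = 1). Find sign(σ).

-1

Start at x=96: 96 → 40 → 84 → 35 → 23 → 18 → 58 → … (one orbit).
π_93 has 2 disjoint cycles with lengths [100, 1] on {0,…,100}.
2 cycles on 101: each ℓ→(−1)^(ℓ−1), product (−1)^99 = -1.
Via Zolotarev, sign(π_{93}) = (93|101) = -1.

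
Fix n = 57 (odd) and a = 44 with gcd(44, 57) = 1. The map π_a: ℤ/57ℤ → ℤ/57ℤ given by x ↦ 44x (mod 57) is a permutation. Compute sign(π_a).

-1

Trace 25: π^k(25) = [25, 17, 7, 23, 43, 11, 28] for k=0..6.
6 cycles of lengths [18, 18, 9, 9, 2, 1].
With 6 cycles on 57 points, sign = (−1)^{57−6} = -1.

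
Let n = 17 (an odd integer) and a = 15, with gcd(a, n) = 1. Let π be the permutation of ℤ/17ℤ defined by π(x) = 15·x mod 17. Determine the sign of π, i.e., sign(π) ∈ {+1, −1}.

+1

Orbit of 9 under x↦15x: [9, 16, 2, 13, 8, 1, 15]… (length divides ord_17(15)).
Decompose π into cycles: lengths [8, 8, 1] (3 cycles, including the fixed point 0).
Σ(ℓ_i−1) = 17−3 = 14; sign = (−1)^14 = +1.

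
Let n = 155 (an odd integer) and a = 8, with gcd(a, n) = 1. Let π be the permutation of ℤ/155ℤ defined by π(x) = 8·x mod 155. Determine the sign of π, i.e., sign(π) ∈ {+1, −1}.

-1

Start at x=4: 4 → 32 → 101 → 33 → 109 → 97 → 1 → … (one orbit).
Decompose π into cycles: lengths [20, 20, 20, 20, 20, 20, 5, 5, 5, 5, 5, 5, 4, 1] (14 cycles, including the fixed point 0).
sign(π) = (−1)^{n − #cycles} = (−1)^{155−14} = (−1)^141 = -1.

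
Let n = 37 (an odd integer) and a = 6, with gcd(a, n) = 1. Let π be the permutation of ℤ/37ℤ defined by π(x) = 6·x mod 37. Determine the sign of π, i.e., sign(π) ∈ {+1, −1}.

Orbit of 31 under x↦6x: [31, 1, 6, 36]… (length divides ord_37(6)).
10 cycles of lengths [4, 4, 4, 4, 4, 4, 4, 4, 4, 1].
10 cycles on 37: each ℓ→(−1)^(ℓ−1), product (−1)^27 = -1.
Check: (6/37) = -1 by Zolotarev.

-1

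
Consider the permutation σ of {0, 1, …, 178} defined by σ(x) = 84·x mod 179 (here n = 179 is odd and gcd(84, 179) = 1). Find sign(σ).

Start at x=169: 169 → 55 → 145 → 8 → 135 → 63 → 101 → … (one orbit).
Cycle type of π: 178 + 1; total 2 cycles.
With 2 cycles on 179 points, sign = (−1)^{179−2} = -1.
(84|179)_J = -1 (Zolotarev's lemma cross-check).

-1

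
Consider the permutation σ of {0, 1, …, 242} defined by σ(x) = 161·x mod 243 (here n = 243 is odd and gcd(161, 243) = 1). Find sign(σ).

-1

Orbit of 161 under x↦161x: [161, 163, 242, 82, 80, 1]… (length divides ord_243(161)).
Cycle type of π: 6×27 + 2×40 + 1; total 68 cycles.
68 cycles on 243: each ℓ→(−1)^(ℓ−1), product (−1)^175 = -1.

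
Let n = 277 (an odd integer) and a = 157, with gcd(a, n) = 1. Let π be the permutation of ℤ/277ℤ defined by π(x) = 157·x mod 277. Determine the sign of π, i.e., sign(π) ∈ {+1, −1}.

Start at x=273: 273 → 203 → 16 → 19 → 213 → 201 → 256 → … (one orbit).
Cycle type of π: 23×12 + 1; total 13 cycles.
277 − 13 = 264 transpositions; sign(π) = (−1)^264 = +1.

+1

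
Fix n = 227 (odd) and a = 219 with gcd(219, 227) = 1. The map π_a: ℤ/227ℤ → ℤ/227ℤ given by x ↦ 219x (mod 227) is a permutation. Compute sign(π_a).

+1

Start at x=213: 213 → 112 → 12 → 131 → 87 → 212 → 120 → … (one orbit).
3 cycles of lengths [113, 113, 1].
n − c = 227 − 3 = 224; sign = (−1)^224 = +1.
(219|227)_J = +1 (Zolotarev's lemma cross-check).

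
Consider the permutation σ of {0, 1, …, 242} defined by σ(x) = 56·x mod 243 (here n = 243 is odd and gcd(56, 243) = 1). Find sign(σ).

-1

Orbit of 229 under x↦56x: [229, 188, 79, 50, 127, 65, 238]… (length divides ord_243(56)).
Cycle type of π: 162 + 54 + 18 + 6 + 2 + 1; total 6 cycles.
With 6 cycles on 243 points, sign = (−1)^{243−6} = -1.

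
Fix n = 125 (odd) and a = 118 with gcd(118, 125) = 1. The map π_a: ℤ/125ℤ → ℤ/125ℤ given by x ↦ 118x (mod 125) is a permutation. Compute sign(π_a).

Orbit of 26 under x↦118x: [26, 68, 24, 82, 51, 18, 124]… (length divides ord_125(118)).
Cycle type of π: 20×5 + 4×6 + 1; total 12 cycles.
12 cycles on 125: each ℓ→(−1)^(ℓ−1), product (−1)^113 = -1.

-1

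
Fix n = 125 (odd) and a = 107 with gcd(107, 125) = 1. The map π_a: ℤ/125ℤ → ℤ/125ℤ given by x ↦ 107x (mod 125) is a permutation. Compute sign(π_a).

-1

Orbit of 68 under x↦107x: [68, 26, 32, 49, 118, 1, 107]… (length divides ord_125(107)).
Cycle lengths of π_107 on ℤ/125ℤ: [20, 20, 20, 20, 20, 4, 4, 4, 4, 4, 4, 1]; 12 cycles in total.
With 12 cycles on 125 points, sign = (−1)^{125−12} = -1.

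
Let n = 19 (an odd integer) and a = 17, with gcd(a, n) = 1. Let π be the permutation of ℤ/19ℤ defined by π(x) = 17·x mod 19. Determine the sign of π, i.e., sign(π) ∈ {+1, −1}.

+1

Trace 7: π^k(7) = [7, 5, 9, 1, 17, 4, 11] for k=0..6.
The orbit structure of x ↦ 17x mod 19: 3 orbits of sizes [9, 9, 1].
3 cycles on 19: each ℓ→(−1)^(ℓ−1), product (−1)^16 = +1.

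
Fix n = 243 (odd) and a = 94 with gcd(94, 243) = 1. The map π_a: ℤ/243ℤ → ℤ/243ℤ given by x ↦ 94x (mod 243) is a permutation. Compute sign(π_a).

Orbit of 52 under x↦94x: [52, 28, 202, 34, 37, 76, 97]… (length divides ord_243(94)).
The orbit structure of x ↦ 94x mod 243: 11 orbits of sizes [81, 81, 27, 27, 9, 9, 3, 3, 1, 1, 1].
Σ(ℓ_i−1) = 243−11 = 232; sign = (−1)^232 = +1.

+1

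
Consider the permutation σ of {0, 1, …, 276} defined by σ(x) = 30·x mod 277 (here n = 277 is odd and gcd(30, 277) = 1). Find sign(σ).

Trace 213: π^k(213) = [213, 19, 16, 203, 273, 157, 1] for k=0..6.
π_30 has 13 disjoint cycles with lengths [23, 23, 23, 23, 23, 23, 23, 23, 23, 23, 23, 23, 1] on {0,…,276}.
With 13 cycles on 277 points, sign = (−1)^{277−13} = +1.
(30|277)_J = +1 (Zolotarev's lemma cross-check).

+1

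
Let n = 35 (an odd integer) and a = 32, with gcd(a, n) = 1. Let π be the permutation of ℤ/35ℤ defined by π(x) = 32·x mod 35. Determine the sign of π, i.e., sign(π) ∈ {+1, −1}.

-1

Start at x=22: 22 → 4 → 23 → 1 → 32 → 9 → 8 → … (one orbit).
Cycle lengths of π_32 on ℤ/35ℤ: [12, 12, 4, 3, 3, 1]; 6 cycles in total.
Σ(ℓ_i−1) = 35−6 = 29; sign = (−1)^29 = -1.
Zolotarev: (32|35) = -1, matching the cycle-count sign.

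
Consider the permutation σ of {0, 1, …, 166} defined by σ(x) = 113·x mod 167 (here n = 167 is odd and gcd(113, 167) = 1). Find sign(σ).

Orbit of 45 under x↦113x: [45, 75, 125, 97, 106, 121, 146]… (length divides ord_167(113)).
Cycle lengths of π_113 on ℤ/167ℤ: [166, 1]; 2 cycles in total.
n − c = 167 − 2 = 165; sign = (−1)^165 = -1.
Zolotarev: (113|167) = -1, matching the cycle-count sign.

-1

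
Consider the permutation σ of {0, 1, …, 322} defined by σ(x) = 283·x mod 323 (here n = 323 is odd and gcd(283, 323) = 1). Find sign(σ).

Trace 81: π^k(81) = [81, 313, 77, 150, 137, 11, 206] for k=0..6.
6 cycles of lengths [144, 144, 16, 9, 9, 1].
Σ(ℓ_i−1) = 323−6 = 317; sign = (−1)^317 = -1.

-1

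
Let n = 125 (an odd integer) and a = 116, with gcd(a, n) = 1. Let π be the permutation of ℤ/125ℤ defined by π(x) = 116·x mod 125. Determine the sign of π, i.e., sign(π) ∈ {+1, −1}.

+1

Orbit of 11 under x↦116x: [11, 26, 16, 106, 46, 86, 101]… (length divides ord_125(116)).
π_116 has 13 disjoint cycles with lengths [25, 25, 25, 25, 5, 5, 5, 5, 1, 1, 1, 1, 1] on {0,…,124}.
sign(π) = (−1)^{n − #cycles} = (−1)^{125−13} = (−1)^112 = +1.
Via Zolotarev, sign(π_{116}) = (116|125) = +1.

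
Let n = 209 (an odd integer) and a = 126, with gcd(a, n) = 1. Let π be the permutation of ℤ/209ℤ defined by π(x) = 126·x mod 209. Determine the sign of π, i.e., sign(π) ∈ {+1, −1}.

Start at x=144: 144 → 170 → 102 → 103 → 20 → 12 → 49 → … (one orbit).
Decompose π into cycles: lengths [30, 30, 30, 30, 30, 30, 6, 6, 6, 5, 5, 1] (12 cycles, including the fixed point 0).
209 − 12 = 197 transpositions; sign(π) = (−1)^197 = -1.

-1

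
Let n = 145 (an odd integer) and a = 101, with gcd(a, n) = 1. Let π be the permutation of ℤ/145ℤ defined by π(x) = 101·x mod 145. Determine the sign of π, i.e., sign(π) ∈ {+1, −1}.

Trace 56: π^k(56) = [56, 1, 101, 51, 76, 136, 106] for k=0..6.
10 cycles of lengths [28, 28, 28, 28, 28, 1, 1, 1, 1, 1].
sign(π) = (−1)^{n − #cycles} = (−1)^{145−10} = (−1)^135 = -1.

-1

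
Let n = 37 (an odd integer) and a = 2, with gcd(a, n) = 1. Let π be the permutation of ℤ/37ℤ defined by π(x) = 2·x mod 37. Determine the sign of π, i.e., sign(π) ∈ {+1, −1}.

Start at x=8: 8 → 16 → 32 → 27 → 17 → 34 → 31 → … (one orbit).
Cycle type of π: 36 + 1; total 2 cycles.
With 2 cycles on 37 points, sign = (−1)^{37−2} = -1.

-1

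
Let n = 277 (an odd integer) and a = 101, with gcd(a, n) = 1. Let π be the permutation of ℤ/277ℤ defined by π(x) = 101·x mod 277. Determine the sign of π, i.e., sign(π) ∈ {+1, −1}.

Start at x=189: 189 → 253 → 69 → 44 → 12 → 104 → 255 → … (one orbit).
2 cycles of lengths [276, 1].
Σ(ℓ_i−1) = 277−2 = 275; sign = (−1)^275 = -1.
Zolotarev: (101|277) = -1, matching the cycle-count sign.

-1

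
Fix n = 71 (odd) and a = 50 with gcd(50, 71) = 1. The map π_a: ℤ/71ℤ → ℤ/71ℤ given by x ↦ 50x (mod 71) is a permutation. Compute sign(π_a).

+1

Start at x=64: 64 → 5 → 37 → 4 → 58 → 60 → 18 → … (one orbit).
Cycle lengths of π_50 on ℤ/71ℤ: [35, 35, 1]; 3 cycles in total.
With 3 cycles on 71 points, sign = (−1)^{71−3} = +1.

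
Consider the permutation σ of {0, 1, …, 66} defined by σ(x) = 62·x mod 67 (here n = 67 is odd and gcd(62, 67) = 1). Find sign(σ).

+1

Trace 22: π^k(22) = [22, 24, 14, 64, 15, 59, 40] for k=0..6.
The orbit structure of x ↦ 62x mod 67: 7 orbits of sizes [11, 11, 11, 11, 11, 11, 1].
7 cycles on 67: each ℓ→(−1)^(ℓ−1), product (−1)^60 = +1.
(62|67)_J = +1 (Zolotarev's lemma cross-check).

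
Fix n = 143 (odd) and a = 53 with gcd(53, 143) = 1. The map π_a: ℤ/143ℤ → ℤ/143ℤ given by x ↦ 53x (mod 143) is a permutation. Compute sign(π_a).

+1

Trace 92: π^k(92) = [92, 14, 27, 1, 53] for k=0..4.
π_53 has 39 disjoint cycles with lengths [5, 5, 5, 5, 5, 5, 5, 5, 5, 5, 5, 5, 5, 5, 5, 5, 5, 5, 5, 5, 5, 5, 5, 5, 5, 5, 1, 1, 1, 1, 1, 1, 1, 1, 1, 1, 1, 1, 1] on {0,…,142}.
39 cycles on 143: each ℓ→(−1)^(ℓ−1), product (−1)^104 = +1.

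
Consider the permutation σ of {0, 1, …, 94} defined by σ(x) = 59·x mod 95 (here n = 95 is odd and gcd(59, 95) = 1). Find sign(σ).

Orbit of 69 under x↦59x: [69, 81, 29, 1, 59, 61, 84]… (length divides ord_95(59)).
Cycle lengths of π_59 on ℤ/95ℤ: [18, 18, 18, 18, 18, 2, 2, 1]; 8 cycles in total.
8 cycles on 95: each ℓ→(−1)^(ℓ−1), product (−1)^87 = -1.
Check: (59/95) = -1 by Zolotarev.

-1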